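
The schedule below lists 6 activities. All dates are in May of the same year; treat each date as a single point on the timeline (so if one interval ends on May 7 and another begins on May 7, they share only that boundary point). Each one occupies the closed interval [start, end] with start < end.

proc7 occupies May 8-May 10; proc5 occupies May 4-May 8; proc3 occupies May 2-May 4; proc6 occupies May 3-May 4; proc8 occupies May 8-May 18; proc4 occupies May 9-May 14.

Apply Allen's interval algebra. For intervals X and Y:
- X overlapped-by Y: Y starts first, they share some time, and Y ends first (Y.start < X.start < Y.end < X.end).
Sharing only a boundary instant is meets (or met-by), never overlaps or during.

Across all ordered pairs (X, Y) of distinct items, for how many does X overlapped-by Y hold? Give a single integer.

1

Checking all 30 ordered pairs for relation 'overlapped-by'; matching pairs in alphabetical order:
(proc4, proc7): proc4 overlapped-by proc7 ✓
Count: 1.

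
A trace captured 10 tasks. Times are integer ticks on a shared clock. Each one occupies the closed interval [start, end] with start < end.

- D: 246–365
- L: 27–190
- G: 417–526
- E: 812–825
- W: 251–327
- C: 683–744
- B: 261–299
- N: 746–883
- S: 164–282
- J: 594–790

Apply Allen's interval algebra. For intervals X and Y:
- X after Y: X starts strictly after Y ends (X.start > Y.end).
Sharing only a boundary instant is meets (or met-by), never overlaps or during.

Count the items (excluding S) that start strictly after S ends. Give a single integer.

Target S = [164, 282].
B [261, 299] → overlapped-by → no.
C [683, 744] → after → counts.
D [246, 365] → overlapped-by → no.
E [812, 825] → after → counts.
G [417, 526] → after → counts.
J [594, 790] → after → counts.
L [27, 190] → overlaps → no.
N [746, 883] → after → counts.
W [251, 327] → overlapped-by → no.
Total: 5.

5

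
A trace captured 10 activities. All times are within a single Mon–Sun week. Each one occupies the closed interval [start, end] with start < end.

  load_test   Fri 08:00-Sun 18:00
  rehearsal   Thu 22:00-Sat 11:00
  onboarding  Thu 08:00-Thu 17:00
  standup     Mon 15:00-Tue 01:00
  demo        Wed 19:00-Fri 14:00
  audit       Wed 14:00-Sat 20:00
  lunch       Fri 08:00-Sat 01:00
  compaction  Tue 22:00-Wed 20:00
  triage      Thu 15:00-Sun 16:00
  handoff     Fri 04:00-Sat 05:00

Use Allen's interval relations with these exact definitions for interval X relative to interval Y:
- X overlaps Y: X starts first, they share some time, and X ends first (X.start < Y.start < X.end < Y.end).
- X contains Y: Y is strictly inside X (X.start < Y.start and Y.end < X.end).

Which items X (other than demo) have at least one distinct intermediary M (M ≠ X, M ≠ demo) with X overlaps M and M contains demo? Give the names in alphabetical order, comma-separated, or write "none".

Target demo = [Wed 19:00, Fri 14:00].
Intermediaries M with M contains demo: audit.
Via audit — items with X overlaps audit: compaction.
Union: compaction.

compaction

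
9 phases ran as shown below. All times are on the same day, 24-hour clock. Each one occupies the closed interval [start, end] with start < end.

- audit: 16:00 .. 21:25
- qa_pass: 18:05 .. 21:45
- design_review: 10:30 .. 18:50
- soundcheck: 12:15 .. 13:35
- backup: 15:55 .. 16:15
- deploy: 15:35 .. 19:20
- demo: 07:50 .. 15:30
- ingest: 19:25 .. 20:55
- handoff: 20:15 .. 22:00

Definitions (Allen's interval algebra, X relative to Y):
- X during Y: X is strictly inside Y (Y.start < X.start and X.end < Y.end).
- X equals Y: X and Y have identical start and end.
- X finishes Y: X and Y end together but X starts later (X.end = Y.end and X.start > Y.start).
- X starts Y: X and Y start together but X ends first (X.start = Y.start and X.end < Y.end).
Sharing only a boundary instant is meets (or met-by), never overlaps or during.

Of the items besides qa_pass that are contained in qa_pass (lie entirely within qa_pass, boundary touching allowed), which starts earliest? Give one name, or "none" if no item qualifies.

ingest

Target qa_pass = [18:05, 21:45].
audit [16:00, 21:25] → overlaps → excluded.
backup [15:55, 16:15] → before → excluded.
demo [07:50, 15:30] → before → excluded.
deploy [15:35, 19:20] → overlaps → excluded.
design_review [10:30, 18:50] → overlaps → excluded.
handoff [20:15, 22:00] → overlapped-by → excluded.
ingest [19:25, 20:55] → during → candidate.
soundcheck [12:15, 13:35] → before → excluded.
Among candidates, earliest start is 19:25 → ingest.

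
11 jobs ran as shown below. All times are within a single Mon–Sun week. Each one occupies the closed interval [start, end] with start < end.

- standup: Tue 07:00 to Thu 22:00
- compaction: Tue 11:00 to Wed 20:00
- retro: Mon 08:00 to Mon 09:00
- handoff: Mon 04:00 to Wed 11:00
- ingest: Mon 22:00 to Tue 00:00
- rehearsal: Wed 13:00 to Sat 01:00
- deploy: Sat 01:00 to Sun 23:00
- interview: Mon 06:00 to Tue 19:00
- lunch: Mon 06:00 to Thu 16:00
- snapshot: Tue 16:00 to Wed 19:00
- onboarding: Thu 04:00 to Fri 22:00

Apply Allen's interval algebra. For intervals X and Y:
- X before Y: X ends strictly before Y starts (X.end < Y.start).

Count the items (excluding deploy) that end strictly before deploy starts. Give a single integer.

9

Target deploy = [Sat 01:00, Sun 23:00].
compaction [Tue 11:00, Wed 20:00] → before → counts.
handoff [Mon 04:00, Wed 11:00] → before → counts.
ingest [Mon 22:00, Tue 00:00] → before → counts.
interview [Mon 06:00, Tue 19:00] → before → counts.
lunch [Mon 06:00, Thu 16:00] → before → counts.
onboarding [Thu 04:00, Fri 22:00] → before → counts.
rehearsal [Wed 13:00, Sat 01:00] → meets → no.
retro [Mon 08:00, Mon 09:00] → before → counts.
snapshot [Tue 16:00, Wed 19:00] → before → counts.
standup [Tue 07:00, Thu 22:00] → before → counts.
Total: 9.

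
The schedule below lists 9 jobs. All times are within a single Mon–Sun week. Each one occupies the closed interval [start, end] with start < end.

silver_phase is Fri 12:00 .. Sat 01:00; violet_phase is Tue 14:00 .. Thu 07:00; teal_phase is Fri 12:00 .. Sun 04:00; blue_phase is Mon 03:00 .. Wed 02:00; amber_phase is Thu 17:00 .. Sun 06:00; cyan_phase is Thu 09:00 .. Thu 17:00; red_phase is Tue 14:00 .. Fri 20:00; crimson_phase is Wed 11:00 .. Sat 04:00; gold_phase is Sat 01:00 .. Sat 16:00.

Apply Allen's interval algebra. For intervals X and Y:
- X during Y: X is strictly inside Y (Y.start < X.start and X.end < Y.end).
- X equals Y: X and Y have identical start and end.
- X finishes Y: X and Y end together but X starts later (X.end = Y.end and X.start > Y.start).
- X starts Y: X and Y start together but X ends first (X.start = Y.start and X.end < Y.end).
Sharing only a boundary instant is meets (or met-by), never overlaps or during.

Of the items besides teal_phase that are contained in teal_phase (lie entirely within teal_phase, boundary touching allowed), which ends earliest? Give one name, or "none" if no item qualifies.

silver_phase

Target teal_phase = [Fri 12:00, Sun 04:00].
amber_phase [Thu 17:00, Sun 06:00] → contains → excluded.
blue_phase [Mon 03:00, Wed 02:00] → before → excluded.
crimson_phase [Wed 11:00, Sat 04:00] → overlaps → excluded.
cyan_phase [Thu 09:00, Thu 17:00] → before → excluded.
gold_phase [Sat 01:00, Sat 16:00] → during → candidate.
red_phase [Tue 14:00, Fri 20:00] → overlaps → excluded.
silver_phase [Fri 12:00, Sat 01:00] → starts → candidate.
violet_phase [Tue 14:00, Thu 07:00] → before → excluded.
Among candidates, earliest end is Sat 01:00 → silver_phase.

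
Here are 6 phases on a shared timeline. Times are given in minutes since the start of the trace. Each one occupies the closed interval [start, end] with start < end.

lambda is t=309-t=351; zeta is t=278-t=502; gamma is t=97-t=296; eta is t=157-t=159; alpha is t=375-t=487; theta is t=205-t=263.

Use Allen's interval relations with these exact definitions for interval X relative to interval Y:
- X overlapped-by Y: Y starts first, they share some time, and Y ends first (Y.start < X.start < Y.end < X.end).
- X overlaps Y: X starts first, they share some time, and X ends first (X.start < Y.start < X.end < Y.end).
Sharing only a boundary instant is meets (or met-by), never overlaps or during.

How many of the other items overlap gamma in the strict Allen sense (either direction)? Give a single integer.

Target gamma = [t=97, t=296].
alpha [t=375, t=487] → after → no.
eta [t=157, t=159] → during → no.
lambda [t=309, t=351] → after → no.
theta [t=205, t=263] → during → no.
zeta [t=278, t=502] → overlapped-by → counts.
Total: 1.

1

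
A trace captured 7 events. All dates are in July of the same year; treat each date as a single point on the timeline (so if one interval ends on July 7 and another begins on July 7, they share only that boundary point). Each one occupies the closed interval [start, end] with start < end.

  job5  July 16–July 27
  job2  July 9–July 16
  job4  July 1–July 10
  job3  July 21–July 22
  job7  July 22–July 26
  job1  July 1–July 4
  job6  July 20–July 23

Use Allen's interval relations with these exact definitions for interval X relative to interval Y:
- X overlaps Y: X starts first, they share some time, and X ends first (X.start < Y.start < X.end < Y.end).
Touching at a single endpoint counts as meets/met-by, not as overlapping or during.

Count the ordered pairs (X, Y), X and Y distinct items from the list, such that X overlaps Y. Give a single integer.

2

Checking all 42 ordered pairs for relation 'overlaps'; matching pairs in alphabetical order:
(job4, job2): job4 overlaps job2 ✓
(job6, job7): job6 overlaps job7 ✓
Count: 2.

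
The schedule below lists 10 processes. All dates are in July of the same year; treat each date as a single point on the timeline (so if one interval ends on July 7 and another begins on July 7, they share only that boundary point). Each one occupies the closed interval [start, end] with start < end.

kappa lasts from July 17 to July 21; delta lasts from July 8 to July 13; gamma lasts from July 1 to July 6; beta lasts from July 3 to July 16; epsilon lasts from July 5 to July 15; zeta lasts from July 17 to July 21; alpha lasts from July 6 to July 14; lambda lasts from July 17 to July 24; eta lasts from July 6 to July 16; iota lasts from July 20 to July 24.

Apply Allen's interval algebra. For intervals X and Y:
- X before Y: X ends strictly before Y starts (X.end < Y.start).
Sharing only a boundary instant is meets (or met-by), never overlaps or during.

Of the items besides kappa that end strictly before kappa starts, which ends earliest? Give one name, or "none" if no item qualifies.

gamma

Target kappa = [July 17, July 21].
alpha [July 6, July 14] → before → candidate.
beta [July 3, July 16] → before → candidate.
delta [July 8, July 13] → before → candidate.
epsilon [July 5, July 15] → before → candidate.
eta [July 6, July 16] → before → candidate.
gamma [July 1, July 6] → before → candidate.
iota [July 20, July 24] → overlapped-by → excluded.
lambda [July 17, July 24] → started-by → excluded.
zeta [July 17, July 21] → equals → excluded.
Among candidates, earliest end is July 6 → gamma.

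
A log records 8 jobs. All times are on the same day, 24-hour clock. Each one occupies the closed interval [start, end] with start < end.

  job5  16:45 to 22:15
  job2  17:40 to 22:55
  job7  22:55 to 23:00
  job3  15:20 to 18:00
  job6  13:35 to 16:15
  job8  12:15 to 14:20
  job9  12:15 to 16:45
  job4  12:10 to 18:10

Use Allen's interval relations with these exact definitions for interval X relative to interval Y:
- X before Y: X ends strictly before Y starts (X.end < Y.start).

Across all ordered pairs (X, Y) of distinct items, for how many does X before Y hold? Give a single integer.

12

Checking all 56 ordered pairs for relation 'before'; matching pairs in alphabetical order:
(job3, job7): job3 before job7 ✓
(job4, job7): job4 before job7 ✓
(job5, job7): job5 before job7 ✓
(job6, job2): job6 before job2 ✓
(job6, job5): job6 before job5 ✓
(job6, job7): job6 before job7 ✓
(job8, job2): job8 before job2 ✓
(job8, job3): job8 before job3 ✓
(job8, job5): job8 before job5 ✓
(job8, job7): job8 before job7 ✓
(job9, job2): job9 before job2 ✓
(job9, job7): job9 before job7 ✓
Count: 12.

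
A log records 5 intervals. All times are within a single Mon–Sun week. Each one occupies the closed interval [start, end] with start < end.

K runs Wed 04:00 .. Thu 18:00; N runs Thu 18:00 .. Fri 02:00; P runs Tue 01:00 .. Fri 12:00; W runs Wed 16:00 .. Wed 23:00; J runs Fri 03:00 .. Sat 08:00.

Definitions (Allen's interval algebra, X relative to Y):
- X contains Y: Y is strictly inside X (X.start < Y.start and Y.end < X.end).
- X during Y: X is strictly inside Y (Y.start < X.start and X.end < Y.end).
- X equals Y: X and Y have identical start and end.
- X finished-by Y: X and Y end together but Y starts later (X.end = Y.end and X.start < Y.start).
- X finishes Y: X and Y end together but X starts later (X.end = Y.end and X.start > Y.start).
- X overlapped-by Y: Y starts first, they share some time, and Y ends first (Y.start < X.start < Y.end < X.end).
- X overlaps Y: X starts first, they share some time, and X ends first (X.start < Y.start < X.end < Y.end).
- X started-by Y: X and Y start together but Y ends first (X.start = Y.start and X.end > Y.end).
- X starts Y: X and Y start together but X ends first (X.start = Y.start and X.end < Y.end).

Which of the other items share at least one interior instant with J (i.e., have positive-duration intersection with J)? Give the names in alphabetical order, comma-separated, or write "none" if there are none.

Target J = [Fri 03:00, Sat 08:00].
K [Wed 04:00, Thu 18:00] → before → no.
N [Thu 18:00, Fri 02:00] → before → no.
P [Tue 01:00, Fri 12:00] → overlaps → yes.
W [Wed 16:00, Wed 23:00] → before → no.
Result: P.

P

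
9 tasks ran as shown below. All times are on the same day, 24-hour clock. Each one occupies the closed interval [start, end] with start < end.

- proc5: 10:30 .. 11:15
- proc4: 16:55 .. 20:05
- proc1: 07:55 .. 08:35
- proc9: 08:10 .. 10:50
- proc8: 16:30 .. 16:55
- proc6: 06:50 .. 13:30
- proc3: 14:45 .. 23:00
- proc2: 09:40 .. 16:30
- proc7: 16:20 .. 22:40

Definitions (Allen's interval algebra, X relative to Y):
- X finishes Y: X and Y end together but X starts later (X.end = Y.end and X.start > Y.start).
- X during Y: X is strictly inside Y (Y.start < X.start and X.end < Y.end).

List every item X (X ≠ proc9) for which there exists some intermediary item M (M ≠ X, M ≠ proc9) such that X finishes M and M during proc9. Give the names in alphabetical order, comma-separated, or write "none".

none

Target proc9 = [08:10, 10:50].
Intermediaries M with M during proc9: none.
Union: none.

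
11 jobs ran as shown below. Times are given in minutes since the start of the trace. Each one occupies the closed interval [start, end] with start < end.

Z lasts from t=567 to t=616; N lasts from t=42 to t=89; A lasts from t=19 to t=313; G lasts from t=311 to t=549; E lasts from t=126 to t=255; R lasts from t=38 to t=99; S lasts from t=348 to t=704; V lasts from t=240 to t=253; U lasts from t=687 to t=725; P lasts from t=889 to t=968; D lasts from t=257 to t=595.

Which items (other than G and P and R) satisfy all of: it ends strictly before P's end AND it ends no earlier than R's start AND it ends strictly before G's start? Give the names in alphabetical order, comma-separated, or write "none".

Conditions: its end is strictly before P's end (X.end < t=968) AND its end is no earlier than R's start (X.end >= t=38) AND its end is strictly before G's start (X.end < t=311).
A: end t=313 < t=968? ✓; end t=313 >= t=38? ✓; end t=313 < t=311? ✗ → no.
D: end t=595 < t=968? ✓; end t=595 >= t=38? ✓; end t=595 < t=311? ✗ → no.
E: end t=255 < t=968? ✓; end t=255 >= t=38? ✓; end t=255 < t=311? ✓ → yes.
N: end t=89 < t=968? ✓; end t=89 >= t=38? ✓; end t=89 < t=311? ✓ → yes.
S: end t=704 < t=968? ✓; end t=704 >= t=38? ✓; end t=704 < t=311? ✗ → no.
U: end t=725 < t=968? ✓; end t=725 >= t=38? ✓; end t=725 < t=311? ✗ → no.
V: end t=253 < t=968? ✓; end t=253 >= t=38? ✓; end t=253 < t=311? ✓ → yes.
Z: end t=616 < t=968? ✓; end t=616 >= t=38? ✓; end t=616 < t=311? ✗ → no.
Result: E, N, V.

E, N, V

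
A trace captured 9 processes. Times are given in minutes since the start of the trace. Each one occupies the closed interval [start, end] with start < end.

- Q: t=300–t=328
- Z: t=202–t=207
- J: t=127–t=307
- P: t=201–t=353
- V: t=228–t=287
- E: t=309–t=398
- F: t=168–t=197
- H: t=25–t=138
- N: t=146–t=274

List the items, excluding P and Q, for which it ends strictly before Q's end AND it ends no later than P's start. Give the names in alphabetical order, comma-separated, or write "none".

Conditions: its end is strictly before Q's end (X.end < t=328) AND its end is no later than P's start (X.end <= t=201).
E: end t=398 < t=328? ✗; end t=398 <= t=201? ✗ → no.
F: end t=197 < t=328? ✓; end t=197 <= t=201? ✓ → yes.
H: end t=138 < t=328? ✓; end t=138 <= t=201? ✓ → yes.
J: end t=307 < t=328? ✓; end t=307 <= t=201? ✗ → no.
N: end t=274 < t=328? ✓; end t=274 <= t=201? ✗ → no.
V: end t=287 < t=328? ✓; end t=287 <= t=201? ✗ → no.
Z: end t=207 < t=328? ✓; end t=207 <= t=201? ✗ → no.
Result: F, H.

F, H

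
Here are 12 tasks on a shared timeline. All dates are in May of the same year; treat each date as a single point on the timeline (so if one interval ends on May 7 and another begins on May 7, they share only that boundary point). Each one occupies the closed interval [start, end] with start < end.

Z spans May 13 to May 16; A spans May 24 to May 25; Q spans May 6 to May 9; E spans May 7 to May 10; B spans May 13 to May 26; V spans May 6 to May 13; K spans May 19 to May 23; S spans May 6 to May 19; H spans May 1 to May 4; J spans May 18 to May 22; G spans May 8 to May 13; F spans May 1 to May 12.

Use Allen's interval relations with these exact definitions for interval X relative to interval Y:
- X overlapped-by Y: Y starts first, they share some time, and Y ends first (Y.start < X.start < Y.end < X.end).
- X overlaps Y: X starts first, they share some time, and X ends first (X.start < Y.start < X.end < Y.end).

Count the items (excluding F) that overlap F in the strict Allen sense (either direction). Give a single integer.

3

Target F = [May 1, May 12].
A [May 24, May 25] → after → no.
B [May 13, May 26] → after → no.
E [May 7, May 10] → during → no.
G [May 8, May 13] → overlapped-by → counts.
H [May 1, May 4] → starts → no.
J [May 18, May 22] → after → no.
K [May 19, May 23] → after → no.
Q [May 6, May 9] → during → no.
S [May 6, May 19] → overlapped-by → counts.
V [May 6, May 13] → overlapped-by → counts.
Z [May 13, May 16] → after → no.
Total: 3.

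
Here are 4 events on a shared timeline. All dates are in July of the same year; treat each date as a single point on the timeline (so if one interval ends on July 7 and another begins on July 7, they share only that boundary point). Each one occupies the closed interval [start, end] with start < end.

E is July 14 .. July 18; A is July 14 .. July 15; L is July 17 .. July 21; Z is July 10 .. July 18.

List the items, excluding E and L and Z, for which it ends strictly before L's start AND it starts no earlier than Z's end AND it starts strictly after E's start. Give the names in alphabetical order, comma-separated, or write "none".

none

Conditions: its end is strictly before L's start (X.end < July 17) AND its start is no earlier than Z's end (X.start >= July 18) AND its start is strictly after E's start (X.start > July 14).
A: end July 15 < July 17? ✓; start July 14 >= July 18? ✗; start July 14 > July 14? ✗ → no.
Result: none.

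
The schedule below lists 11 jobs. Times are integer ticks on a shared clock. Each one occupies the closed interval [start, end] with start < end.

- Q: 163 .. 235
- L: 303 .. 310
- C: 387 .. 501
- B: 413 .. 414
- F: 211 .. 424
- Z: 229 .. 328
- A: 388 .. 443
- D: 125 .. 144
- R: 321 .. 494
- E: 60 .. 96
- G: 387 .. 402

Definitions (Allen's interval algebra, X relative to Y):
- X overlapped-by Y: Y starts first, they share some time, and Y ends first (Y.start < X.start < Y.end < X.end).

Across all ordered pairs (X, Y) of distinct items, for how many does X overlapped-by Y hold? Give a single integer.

Checking all 110 ordered pairs for relation 'overlapped-by'; matching pairs in alphabetical order:
(A, F): A overlapped-by F ✓
(A, G): A overlapped-by G ✓
(C, F): C overlapped-by F ✓
(C, R): C overlapped-by R ✓
(F, Q): F overlapped-by Q ✓
(R, F): R overlapped-by F ✓
(R, Z): R overlapped-by Z ✓
(Z, Q): Z overlapped-by Q ✓
Count: 8.

8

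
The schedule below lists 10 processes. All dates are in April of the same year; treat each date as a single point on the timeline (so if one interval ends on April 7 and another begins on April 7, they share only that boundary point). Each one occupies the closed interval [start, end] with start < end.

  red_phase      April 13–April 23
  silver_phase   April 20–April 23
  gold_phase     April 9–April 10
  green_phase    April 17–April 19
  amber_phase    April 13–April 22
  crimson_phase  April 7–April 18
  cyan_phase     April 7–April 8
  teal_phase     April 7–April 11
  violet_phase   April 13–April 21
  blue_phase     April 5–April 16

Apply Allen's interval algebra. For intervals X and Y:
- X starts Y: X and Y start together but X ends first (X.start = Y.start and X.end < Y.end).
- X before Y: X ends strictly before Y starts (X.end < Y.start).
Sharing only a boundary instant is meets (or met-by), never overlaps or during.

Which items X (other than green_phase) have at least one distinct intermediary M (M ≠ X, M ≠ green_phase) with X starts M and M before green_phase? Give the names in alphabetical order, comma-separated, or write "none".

Target green_phase = [April 17, April 19].
Intermediaries M with M before green_phase: blue_phase, cyan_phase, gold_phase, teal_phase.
Via blue_phase — items with X starts blue_phase: none.
Via cyan_phase — items with X starts cyan_phase: none.
Via gold_phase — items with X starts gold_phase: none.
Via teal_phase — items with X starts teal_phase: cyan_phase.
Union: cyan_phase.

cyan_phase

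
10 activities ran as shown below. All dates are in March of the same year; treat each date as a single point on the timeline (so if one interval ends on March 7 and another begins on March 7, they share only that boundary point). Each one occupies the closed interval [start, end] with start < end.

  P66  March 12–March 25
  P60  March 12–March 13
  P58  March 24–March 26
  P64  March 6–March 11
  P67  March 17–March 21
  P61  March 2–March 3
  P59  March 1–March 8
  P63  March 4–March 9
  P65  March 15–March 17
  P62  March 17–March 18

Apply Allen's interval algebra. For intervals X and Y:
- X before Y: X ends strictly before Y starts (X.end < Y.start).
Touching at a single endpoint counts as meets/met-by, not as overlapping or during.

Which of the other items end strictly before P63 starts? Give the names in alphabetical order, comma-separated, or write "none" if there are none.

Target P63 = [March 4, March 9].
P58 [March 24, March 26] → after → no.
P59 [March 1, March 8] → overlaps → no.
P60 [March 12, March 13] → after → no.
P61 [March 2, March 3] → before → yes.
P62 [March 17, March 18] → after → no.
P64 [March 6, March 11] → overlapped-by → no.
P65 [March 15, March 17] → after → no.
P66 [March 12, March 25] → after → no.
P67 [March 17, March 21] → after → no.
Result: P61.

P61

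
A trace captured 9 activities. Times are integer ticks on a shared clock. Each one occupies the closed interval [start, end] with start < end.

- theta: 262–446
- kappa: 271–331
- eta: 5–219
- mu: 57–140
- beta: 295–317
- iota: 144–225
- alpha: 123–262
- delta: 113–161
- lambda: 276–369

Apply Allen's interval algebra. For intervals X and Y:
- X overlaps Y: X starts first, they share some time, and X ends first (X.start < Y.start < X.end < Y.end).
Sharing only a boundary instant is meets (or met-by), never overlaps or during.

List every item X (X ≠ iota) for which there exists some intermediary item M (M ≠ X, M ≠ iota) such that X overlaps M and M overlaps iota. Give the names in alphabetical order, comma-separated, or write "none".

mu

Target iota = [144, 225].
Intermediaries M with M overlaps iota: delta, eta.
Via delta — items with X overlaps delta: mu.
Via eta — items with X overlaps eta: none.
Union: mu.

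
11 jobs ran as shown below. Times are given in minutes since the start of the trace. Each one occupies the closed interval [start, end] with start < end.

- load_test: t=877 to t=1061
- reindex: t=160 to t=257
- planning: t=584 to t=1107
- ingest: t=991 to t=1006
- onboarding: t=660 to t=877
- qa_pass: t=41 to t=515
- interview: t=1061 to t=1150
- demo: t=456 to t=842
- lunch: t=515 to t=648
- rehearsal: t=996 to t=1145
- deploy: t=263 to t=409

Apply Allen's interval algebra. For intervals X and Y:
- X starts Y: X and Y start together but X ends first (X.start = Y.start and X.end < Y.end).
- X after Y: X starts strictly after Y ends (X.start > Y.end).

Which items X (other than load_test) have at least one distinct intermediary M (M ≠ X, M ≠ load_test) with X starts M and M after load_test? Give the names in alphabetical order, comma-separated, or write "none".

none

Target load_test = [t=877, t=1061].
Intermediaries M with M after load_test: none.
Union: none.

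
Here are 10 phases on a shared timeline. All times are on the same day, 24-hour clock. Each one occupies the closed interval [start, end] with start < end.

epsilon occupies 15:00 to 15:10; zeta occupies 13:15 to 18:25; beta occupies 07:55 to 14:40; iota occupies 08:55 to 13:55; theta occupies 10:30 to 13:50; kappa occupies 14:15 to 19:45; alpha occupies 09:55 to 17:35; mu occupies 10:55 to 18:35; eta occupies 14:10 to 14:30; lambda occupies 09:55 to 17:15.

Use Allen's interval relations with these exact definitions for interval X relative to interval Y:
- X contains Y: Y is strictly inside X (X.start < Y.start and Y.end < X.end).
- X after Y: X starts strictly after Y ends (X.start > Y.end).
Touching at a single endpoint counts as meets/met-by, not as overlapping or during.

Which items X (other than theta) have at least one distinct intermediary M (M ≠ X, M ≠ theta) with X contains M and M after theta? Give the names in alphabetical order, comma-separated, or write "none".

alpha, beta, kappa, lambda, mu, zeta

Target theta = [10:30, 13:50].
Intermediaries M with M after theta: epsilon, eta, kappa.
Via epsilon — items with X contains epsilon: alpha, kappa, lambda, mu, zeta.
Via eta — items with X contains eta: alpha, beta, lambda, mu, zeta.
Via kappa — items with X contains kappa: none.
Union: alpha, beta, kappa, lambda, mu, zeta.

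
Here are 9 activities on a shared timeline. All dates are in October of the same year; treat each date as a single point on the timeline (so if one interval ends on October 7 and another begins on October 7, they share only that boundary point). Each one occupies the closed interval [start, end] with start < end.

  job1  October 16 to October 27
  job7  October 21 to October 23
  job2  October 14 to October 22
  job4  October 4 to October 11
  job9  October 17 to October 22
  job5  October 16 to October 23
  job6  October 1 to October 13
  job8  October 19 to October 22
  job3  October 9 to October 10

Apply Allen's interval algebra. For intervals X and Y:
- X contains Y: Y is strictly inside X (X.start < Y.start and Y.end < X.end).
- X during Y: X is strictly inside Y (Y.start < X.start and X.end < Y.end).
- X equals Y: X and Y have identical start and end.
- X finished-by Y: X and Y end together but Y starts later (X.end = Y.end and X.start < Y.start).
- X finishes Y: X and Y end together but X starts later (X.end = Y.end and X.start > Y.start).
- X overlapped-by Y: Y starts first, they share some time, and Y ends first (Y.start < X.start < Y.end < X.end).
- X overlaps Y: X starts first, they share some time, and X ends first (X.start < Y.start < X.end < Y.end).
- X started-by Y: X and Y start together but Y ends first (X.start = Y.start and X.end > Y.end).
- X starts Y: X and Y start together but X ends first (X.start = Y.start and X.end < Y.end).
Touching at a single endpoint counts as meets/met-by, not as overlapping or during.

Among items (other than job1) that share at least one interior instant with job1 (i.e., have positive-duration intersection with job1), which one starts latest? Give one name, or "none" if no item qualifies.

Target job1 = [October 16, October 27].
job2 [October 14, October 22] → overlaps → candidate.
job3 [October 9, October 10] → before → excluded.
job4 [October 4, October 11] → before → excluded.
job5 [October 16, October 23] → starts → candidate.
job6 [October 1, October 13] → before → excluded.
job7 [October 21, October 23] → during → candidate.
job8 [October 19, October 22] → during → candidate.
job9 [October 17, October 22] → during → candidate.
Among candidates, latest start is October 21 → job7.

job7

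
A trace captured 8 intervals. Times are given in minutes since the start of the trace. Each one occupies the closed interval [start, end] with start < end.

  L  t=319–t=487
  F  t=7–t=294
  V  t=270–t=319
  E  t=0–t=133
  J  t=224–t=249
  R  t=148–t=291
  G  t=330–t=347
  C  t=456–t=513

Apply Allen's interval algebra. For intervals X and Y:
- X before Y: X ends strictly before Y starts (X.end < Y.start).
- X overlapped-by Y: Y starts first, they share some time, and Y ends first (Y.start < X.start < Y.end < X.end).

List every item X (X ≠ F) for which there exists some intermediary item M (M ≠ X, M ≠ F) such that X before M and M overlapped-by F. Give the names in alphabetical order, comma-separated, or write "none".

E, J

Target F = [t=7, t=294].
Intermediaries M with M overlapped-by F: V.
Via V — items with X before V: E, J.
Union: E, J.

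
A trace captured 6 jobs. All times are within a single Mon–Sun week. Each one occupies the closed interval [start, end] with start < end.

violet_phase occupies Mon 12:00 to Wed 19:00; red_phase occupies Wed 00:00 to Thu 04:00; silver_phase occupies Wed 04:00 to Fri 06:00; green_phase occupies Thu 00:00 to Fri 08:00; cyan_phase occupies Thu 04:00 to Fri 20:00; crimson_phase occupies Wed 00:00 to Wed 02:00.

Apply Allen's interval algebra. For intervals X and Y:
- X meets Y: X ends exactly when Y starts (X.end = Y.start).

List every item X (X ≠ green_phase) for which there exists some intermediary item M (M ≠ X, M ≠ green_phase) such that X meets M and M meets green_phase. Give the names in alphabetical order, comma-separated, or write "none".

Target green_phase = [Thu 00:00, Fri 08:00].
Intermediaries M with M meets green_phase: none.
Union: none.

none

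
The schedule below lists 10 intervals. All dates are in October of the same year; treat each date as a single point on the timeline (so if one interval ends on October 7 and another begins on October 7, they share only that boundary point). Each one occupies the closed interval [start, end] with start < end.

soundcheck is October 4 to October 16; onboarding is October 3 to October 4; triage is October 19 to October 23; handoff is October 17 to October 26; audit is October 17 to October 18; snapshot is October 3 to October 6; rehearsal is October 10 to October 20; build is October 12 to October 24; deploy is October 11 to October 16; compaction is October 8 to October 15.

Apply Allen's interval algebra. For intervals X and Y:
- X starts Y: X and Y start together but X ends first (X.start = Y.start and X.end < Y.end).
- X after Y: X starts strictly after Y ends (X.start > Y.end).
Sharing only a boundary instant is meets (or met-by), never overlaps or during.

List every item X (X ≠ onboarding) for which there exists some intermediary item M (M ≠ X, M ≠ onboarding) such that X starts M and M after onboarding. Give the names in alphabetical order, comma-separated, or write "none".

audit

Target onboarding = [October 3, October 4].
Intermediaries M with M after onboarding: audit, build, compaction, deploy, handoff, rehearsal, triage.
Via audit — items with X starts audit: none.
Via build — items with X starts build: none.
Via compaction — items with X starts compaction: none.
Via deploy — items with X starts deploy: none.
Via handoff — items with X starts handoff: audit.
Via rehearsal — items with X starts rehearsal: none.
Via triage — items with X starts triage: none.
Union: audit.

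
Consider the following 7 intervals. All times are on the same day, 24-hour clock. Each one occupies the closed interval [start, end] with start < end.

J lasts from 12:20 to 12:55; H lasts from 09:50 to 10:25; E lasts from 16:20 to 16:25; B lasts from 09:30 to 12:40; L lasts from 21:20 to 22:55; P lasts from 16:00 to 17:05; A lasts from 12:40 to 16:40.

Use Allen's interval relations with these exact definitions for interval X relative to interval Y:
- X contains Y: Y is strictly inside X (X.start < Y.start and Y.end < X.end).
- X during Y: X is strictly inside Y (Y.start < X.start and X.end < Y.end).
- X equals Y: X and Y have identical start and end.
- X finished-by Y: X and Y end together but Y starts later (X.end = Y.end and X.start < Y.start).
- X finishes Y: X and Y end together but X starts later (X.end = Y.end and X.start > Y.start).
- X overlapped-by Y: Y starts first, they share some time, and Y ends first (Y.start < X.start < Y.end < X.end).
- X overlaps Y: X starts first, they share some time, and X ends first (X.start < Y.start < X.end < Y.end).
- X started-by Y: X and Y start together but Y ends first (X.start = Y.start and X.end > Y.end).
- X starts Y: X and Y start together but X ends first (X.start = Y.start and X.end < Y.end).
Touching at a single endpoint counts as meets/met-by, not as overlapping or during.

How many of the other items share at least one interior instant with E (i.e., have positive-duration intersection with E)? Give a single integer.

2

Target E = [16:20, 16:25].
A [12:40, 16:40] → contains → counts.
B [09:30, 12:40] → before → no.
H [09:50, 10:25] → before → no.
J [12:20, 12:55] → before → no.
L [21:20, 22:55] → after → no.
P [16:00, 17:05] → contains → counts.
Total: 2.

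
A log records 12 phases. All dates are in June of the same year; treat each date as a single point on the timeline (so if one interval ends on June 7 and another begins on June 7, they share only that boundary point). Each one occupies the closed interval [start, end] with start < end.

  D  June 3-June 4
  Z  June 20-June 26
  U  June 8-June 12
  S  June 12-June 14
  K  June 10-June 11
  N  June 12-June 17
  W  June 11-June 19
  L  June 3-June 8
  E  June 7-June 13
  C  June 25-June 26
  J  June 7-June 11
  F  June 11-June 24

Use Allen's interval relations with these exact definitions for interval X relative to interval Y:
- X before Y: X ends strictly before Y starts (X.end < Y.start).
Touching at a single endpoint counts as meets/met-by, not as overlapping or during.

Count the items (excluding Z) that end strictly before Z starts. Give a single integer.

Target Z = [June 20, June 26].
C [June 25, June 26] → finishes → no.
D [June 3, June 4] → before → counts.
E [June 7, June 13] → before → counts.
F [June 11, June 24] → overlaps → no.
J [June 7, June 11] → before → counts.
K [June 10, June 11] → before → counts.
L [June 3, June 8] → before → counts.
N [June 12, June 17] → before → counts.
S [June 12, June 14] → before → counts.
U [June 8, June 12] → before → counts.
W [June 11, June 19] → before → counts.
Total: 9.

9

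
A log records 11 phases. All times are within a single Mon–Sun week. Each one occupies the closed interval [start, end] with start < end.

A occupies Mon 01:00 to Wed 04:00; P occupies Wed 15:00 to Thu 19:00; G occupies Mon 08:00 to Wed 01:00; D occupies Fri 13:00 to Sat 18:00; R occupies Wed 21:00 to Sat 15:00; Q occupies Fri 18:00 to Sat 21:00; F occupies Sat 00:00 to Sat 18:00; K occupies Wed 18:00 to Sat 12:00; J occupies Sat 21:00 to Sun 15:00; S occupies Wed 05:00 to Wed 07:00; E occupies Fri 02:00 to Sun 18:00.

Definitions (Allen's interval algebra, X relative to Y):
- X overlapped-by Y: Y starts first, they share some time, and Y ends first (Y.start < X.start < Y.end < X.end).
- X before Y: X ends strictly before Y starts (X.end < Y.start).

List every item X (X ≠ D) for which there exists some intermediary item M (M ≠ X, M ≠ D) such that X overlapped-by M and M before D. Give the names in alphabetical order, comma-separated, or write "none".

K, R

Target D = [Fri 13:00, Sat 18:00].
Intermediaries M with M before D: A, G, P, S.
Via A — items with X overlapped-by A: none.
Via G — items with X overlapped-by G: none.
Via P — items with X overlapped-by P: K, R.
Via S — items with X overlapped-by S: none.
Union: K, R.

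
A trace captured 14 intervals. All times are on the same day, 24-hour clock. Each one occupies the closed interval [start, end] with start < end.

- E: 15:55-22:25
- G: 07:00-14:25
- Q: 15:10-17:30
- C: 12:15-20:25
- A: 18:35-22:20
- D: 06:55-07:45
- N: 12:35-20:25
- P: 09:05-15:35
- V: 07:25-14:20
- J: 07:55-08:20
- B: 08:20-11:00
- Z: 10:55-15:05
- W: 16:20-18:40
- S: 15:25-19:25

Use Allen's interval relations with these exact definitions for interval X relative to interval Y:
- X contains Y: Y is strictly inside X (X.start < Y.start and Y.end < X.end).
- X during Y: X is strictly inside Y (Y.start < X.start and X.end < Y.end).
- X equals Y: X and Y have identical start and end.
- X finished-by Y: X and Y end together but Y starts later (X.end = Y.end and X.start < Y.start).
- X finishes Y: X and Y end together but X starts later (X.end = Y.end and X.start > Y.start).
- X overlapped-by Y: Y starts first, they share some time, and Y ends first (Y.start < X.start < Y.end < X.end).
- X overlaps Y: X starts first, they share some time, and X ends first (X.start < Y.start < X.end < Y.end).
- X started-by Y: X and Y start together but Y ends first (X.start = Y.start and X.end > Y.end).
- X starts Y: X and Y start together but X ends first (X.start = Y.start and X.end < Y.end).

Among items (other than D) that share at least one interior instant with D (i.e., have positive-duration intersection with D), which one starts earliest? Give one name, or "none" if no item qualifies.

G

Target D = [06:55, 07:45].
A [18:35, 22:20] → after → excluded.
B [08:20, 11:00] → after → excluded.
C [12:15, 20:25] → after → excluded.
E [15:55, 22:25] → after → excluded.
G [07:00, 14:25] → overlapped-by → candidate.
J [07:55, 08:20] → after → excluded.
N [12:35, 20:25] → after → excluded.
P [09:05, 15:35] → after → excluded.
Q [15:10, 17:30] → after → excluded.
S [15:25, 19:25] → after → excluded.
V [07:25, 14:20] → overlapped-by → candidate.
W [16:20, 18:40] → after → excluded.
Z [10:55, 15:05] → after → excluded.
Among candidates, earliest start is 07:00 → G.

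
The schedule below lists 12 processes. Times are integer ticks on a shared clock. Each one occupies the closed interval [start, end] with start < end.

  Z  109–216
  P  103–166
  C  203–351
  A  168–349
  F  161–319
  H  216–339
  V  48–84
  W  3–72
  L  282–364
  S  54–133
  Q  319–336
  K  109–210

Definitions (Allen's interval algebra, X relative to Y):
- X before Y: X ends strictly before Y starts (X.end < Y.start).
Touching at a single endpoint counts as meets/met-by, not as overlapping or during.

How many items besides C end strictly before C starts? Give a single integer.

Target C = [203, 351].
A [168, 349] → overlaps → no.
F [161, 319] → overlaps → no.
H [216, 339] → during → no.
K [109, 210] → overlaps → no.
L [282, 364] → overlapped-by → no.
P [103, 166] → before → counts.
Q [319, 336] → during → no.
S [54, 133] → before → counts.
V [48, 84] → before → counts.
W [3, 72] → before → counts.
Z [109, 216] → overlaps → no.
Total: 4.

4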